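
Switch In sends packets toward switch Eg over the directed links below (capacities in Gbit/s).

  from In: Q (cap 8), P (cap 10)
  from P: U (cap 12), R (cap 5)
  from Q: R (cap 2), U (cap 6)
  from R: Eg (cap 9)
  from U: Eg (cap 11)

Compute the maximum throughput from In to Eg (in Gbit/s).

Augment In→P→R→Eg: bottleneck 5, flow now 5.
Augment In→P→U→Eg: bottleneck 5, flow now 10.
Augment In→Q→R→Eg: bottleneck 2, flow now 12.
Augment In→Q→U→Eg: bottleneck 6, flow now 18.
No augmenting path remains; maximum flow = 18.
In the residual graph, reachable from In: {In}.
Min-cut edges: In→P (10), In→Q (8); capacity 10 + 8 = 18.
This cut is saturated, so no flow can exceed 18.

18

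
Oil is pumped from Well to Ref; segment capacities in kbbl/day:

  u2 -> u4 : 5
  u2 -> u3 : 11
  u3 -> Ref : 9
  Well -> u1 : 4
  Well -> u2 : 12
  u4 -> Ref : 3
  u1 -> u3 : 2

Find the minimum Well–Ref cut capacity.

12

Augment Well→u1→u3→Ref: bottleneck 2, flow now 2.
Augment Well→u2→u3→Ref: bottleneck 7, flow now 9.
Augment Well→u2→u4→Ref: bottleneck 3, flow now 12.
No augmenting path remains; maximum flow = 12.
By max-flow min-cut, the minimum cut capacity equals the max flow.
In the residual graph, reachable from Well: {Well, u1, u2, u3, u4}.
Min-cut edges: u3→Ref (9), u4→Ref (3); capacity 9 + 3 = 12.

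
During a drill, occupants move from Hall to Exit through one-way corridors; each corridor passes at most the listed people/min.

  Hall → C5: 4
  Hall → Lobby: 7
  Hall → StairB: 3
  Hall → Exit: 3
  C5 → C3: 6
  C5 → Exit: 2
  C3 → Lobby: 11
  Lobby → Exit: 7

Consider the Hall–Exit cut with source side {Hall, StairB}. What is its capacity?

Edges leaving {Hall, StairB}: Hall→C5 (4), Hall→Lobby (7), Hall→Exit (3).
Cut capacity = 4 + 7 + 3 = 14.

14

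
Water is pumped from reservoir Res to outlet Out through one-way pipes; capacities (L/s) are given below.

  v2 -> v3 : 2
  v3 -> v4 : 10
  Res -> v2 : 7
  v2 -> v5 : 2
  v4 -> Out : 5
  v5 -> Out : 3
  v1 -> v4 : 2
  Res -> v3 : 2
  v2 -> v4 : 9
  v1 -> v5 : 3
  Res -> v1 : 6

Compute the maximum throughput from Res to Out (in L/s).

8

Augment Res→v1→v4→Out: bottleneck 2, flow now 2.
Augment Res→v1→v5→Out: bottleneck 3, flow now 5.
Augment Res→v2→v4→Out: bottleneck 3, flow now 8.
No augmenting path remains; maximum flow = 8.
In the residual graph, reachable from Res: {Res, v1, v2, v3, v4, v5}.
Min-cut edges: v4→Out (5), v5→Out (3); capacity 5 + 3 = 8.
This cut is saturated, so no flow can exceed 8.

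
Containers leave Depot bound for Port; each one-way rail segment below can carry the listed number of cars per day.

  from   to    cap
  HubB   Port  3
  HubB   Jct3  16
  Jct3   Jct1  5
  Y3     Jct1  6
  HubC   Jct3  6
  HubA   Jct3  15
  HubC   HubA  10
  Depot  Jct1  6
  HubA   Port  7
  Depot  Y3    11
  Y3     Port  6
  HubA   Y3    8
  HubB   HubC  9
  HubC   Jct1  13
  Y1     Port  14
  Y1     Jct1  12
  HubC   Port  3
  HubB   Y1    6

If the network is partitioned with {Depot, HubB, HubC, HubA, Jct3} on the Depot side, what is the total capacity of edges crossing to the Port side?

62

Edges leaving {Depot, HubB, HubC, HubA, Jct3}: Depot→Y3 (11), Depot→Jct1 (6), HubB→Y1 (6), HubB→Port (3), HubC→Jct1 (13), HubC→Port (3), HubA→Y3 (8), HubA→Port (7), Jct3→Jct1 (5).
Cut capacity = 11 + 6 + 6 + 3 + 13 + 3 + 8 + 7 + 5 = 62.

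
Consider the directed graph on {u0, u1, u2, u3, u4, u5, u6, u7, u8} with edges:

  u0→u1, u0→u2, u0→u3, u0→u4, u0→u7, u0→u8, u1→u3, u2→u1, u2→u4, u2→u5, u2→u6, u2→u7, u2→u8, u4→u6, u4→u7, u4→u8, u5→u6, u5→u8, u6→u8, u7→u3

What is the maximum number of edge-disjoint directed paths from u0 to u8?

Assign every edge capacity 1; by Menger, the answer equals the max flow.
Path u0→u8 (+1); total 1.
Path u0→u2→u8 (+1); total 2.
Path u0→u4→u8 (+1); total 3.
No residual u0→u8 path; max flow = 3.
Certifying cut of size 3: {u0→u2, u0→u4, u0→u8}.

3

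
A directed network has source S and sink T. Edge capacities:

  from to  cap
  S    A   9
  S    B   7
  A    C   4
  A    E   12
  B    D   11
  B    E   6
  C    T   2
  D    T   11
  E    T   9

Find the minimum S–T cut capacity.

16

Augment S→A→C→T: bottleneck 2, flow now 2.
Augment S→A→E→T: bottleneck 7, flow now 9.
Augment S→B→D→T: bottleneck 7, flow now 16.
No augmenting path remains; maximum flow = 16.
By max-flow min-cut, the minimum cut capacity equals the max flow.
In the residual graph, reachable from S: {S}.
Min-cut edges: S→A (9), S→B (7); capacity 9 + 7 = 16.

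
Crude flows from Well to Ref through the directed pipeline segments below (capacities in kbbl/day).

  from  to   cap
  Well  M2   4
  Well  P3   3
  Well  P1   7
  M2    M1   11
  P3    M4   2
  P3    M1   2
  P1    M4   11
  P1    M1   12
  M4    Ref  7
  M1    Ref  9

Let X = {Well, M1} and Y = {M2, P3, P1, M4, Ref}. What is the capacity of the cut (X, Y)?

Edges leaving {Well, M1}: Well→M2 (4), Well→P3 (3), Well→P1 (7), M1→Ref (9).
Cut capacity = 4 + 3 + 7 + 9 = 23.

23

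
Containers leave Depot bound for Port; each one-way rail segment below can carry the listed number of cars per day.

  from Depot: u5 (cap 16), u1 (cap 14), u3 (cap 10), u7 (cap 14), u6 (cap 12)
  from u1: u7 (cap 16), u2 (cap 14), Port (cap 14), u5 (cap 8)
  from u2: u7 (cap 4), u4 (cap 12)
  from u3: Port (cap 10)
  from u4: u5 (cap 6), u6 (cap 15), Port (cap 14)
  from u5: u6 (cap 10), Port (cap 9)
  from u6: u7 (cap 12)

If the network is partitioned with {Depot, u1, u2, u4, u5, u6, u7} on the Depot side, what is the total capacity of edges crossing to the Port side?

Edges leaving {Depot, u1, u2, u4, u5, u6, u7}: Depot→u3 (10), u1→Port (14), u4→Port (14), u5→Port (9).
Cut capacity = 10 + 14 + 14 + 9 = 47.

47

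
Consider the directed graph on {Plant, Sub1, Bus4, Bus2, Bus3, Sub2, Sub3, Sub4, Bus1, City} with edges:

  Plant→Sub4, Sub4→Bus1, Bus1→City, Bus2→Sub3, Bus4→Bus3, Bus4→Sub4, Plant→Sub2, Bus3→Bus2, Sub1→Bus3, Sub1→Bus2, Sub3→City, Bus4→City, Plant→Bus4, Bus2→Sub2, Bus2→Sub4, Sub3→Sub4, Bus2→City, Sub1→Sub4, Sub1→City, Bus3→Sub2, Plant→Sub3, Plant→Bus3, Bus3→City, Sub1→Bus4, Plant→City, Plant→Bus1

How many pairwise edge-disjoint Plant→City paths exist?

5

Assign every edge capacity 1; by Menger, the answer equals the max flow.
Path Plant→City (+1); total 1.
Path Plant→Bus4→City (+1); total 2.
Path Plant→Bus3→City (+1); total 3.
Path Plant→Sub3→City (+1); total 4.
Path Plant→Bus1→City (+1); total 5.
No residual Plant→City path; max flow = 5.
Certifying cut of size 5: {Bus1→City, Plant→Bus3, Plant→Bus4, Plant→City, Plant→Sub3}.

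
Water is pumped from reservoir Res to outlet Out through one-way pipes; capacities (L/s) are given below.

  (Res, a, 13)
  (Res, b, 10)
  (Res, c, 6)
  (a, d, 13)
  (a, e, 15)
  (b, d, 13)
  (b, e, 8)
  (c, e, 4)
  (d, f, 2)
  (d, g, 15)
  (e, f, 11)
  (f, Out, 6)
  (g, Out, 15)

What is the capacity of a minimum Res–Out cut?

21

Augment Res→a→d→f→Out: bottleneck 2, flow now 2.
Augment Res→a→d→g→Out: bottleneck 11, flow now 13.
Augment Res→b→d→g→Out: bottleneck 4, flow now 17.
Augment Res→b→e→f→Out: bottleneck 4, flow now 21.
No augmenting path remains; maximum flow = 21.
By max-flow min-cut, the minimum cut capacity equals the max flow.
In the residual graph, reachable from Res: {Res, a, b, c, d, e, f}.
Min-cut edges: d→g (15), f→Out (6); capacity 15 + 6 = 21.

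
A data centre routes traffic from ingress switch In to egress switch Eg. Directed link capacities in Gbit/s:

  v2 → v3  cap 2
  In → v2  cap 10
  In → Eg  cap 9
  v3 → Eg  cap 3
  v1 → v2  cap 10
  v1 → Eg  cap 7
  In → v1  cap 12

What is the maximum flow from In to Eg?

18

Augment In→Eg: bottleneck 9, flow now 9.
Augment In→v1→Eg: bottleneck 7, flow now 16.
Augment In→v2→v3→Eg: bottleneck 2, flow now 18.
No augmenting path remains; maximum flow = 18.
In the residual graph, reachable from In: {In, v1, v2}.
Min-cut edges: In→Eg (9), v1→Eg (7), v2→v3 (2); capacity 9 + 7 + 2 = 18.
This cut is saturated, so no flow can exceed 18.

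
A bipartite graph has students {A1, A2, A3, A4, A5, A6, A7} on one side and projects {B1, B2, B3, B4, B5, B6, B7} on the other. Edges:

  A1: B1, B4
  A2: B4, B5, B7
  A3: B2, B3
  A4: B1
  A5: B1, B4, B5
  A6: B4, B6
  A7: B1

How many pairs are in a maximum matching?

6

Unit-capacity flow: source→left, listed edges, right→sink; max matching = max flow.
Augmenting path A1→B1 (+1); matched 1.
Augmenting path A2→B4 (+1); matched 2.
Augmenting path A3→B2 (+1); matched 3.
Augmenting path A5→B5 (+1); matched 4.
Augmenting path A6→B6 (+1); matched 5.
Augmenting path A4→B1→A1→B4→A2→B7 (+1); matched 6.
No augmenting path remains; maximum matching = 6.
König certificate: {A1, A2, A3, A5, A6, B1} is a vertex cover of size 6 (every listed pair touches it), so no matching can be larger.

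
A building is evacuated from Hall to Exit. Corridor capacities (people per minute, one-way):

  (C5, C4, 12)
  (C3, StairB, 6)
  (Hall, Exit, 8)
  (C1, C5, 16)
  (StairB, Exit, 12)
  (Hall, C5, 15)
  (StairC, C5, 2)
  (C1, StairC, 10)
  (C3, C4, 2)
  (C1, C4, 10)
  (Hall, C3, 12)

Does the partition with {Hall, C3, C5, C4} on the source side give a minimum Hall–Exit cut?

Given cut capacity: 8 + 6 = 14.
Augment Hall→Exit: bottleneck 8, flow now 8.
Augment Hall→C3→StairB→Exit: bottleneck 6, flow now 14.
No augmenting path remains; maximum flow = 14.
Cut capacity 14 equals the max flow, so it is a minimum cut.

Yes — it is a minimum cut (capacity 14).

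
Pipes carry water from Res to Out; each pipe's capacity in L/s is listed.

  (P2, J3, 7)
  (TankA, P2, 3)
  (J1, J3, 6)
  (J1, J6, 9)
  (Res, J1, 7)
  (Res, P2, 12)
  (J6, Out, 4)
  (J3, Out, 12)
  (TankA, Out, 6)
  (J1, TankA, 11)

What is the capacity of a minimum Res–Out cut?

14

Augment Res→J1→J3→Out: bottleneck 6, flow now 6.
Augment Res→J1→J6→Out: bottleneck 1, flow now 7.
Augment Res→P2→J3→Out: bottleneck 6, flow now 13.
Augment Res→P2→J3→J1→J6→Out: bottleneck 1, flow now 14. (uses reverse residual edge)
No augmenting path remains; maximum flow = 14.
By max-flow min-cut, the minimum cut capacity equals the max flow.
In the residual graph, reachable from Res: {Res, P2}.
Min-cut edges: Res→J1 (7), P2→J3 (7); capacity 7 + 7 = 14.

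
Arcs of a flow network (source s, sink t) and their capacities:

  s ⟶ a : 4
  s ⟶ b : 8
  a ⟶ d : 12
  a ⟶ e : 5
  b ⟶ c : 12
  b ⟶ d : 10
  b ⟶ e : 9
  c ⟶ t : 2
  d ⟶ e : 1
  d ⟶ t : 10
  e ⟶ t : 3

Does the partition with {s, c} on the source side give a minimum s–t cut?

Given cut capacity: 4 + 8 + 2 = 14.
Augment s→a→d→t: bottleneck 4, flow now 4.
Augment s→b→c→t: bottleneck 2, flow now 6.
Augment s→b→d→t: bottleneck 6, flow now 12.
No augmenting path remains; maximum flow = 12.
In the residual graph, reachable from s: {s}.
Min-cut edges: s→a (4), s→b (8); capacity 4 + 8 = 12.
Cut capacity 14 exceeds the max flow 12, so it is not minimum.

No — its capacity is 14, but the minimum cut has capacity 12.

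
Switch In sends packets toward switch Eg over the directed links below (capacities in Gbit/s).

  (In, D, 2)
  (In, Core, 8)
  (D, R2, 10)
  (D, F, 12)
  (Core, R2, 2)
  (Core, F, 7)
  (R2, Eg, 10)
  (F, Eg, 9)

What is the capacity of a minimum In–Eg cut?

Augment In→D→R2→Eg: bottleneck 2, flow now 2.
Augment In→Core→R2→Eg: bottleneck 2, flow now 4.
Augment In→Core→F→Eg: bottleneck 6, flow now 10.
No augmenting path remains; maximum flow = 10.
By max-flow min-cut, the minimum cut capacity equals the max flow.
In the residual graph, reachable from In: {In}.
Min-cut edges: In→D (2), In→Core (8); capacity 2 + 8 = 10.

10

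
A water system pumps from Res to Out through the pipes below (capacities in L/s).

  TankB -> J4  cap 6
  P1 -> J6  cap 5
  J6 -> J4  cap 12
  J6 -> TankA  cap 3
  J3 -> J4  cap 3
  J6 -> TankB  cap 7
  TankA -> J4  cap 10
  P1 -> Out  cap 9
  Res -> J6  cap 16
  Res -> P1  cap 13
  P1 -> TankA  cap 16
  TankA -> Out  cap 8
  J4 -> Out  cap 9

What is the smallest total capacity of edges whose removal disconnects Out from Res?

25

Augment Res→P1→Out: bottleneck 9, flow now 9.
Augment Res→P1→TankA→Out: bottleneck 4, flow now 13.
Augment Res→J6→TankA→Out: bottleneck 3, flow now 16.
Augment Res→J6→J4→Out: bottleneck 9, flow now 25.
No augmenting path remains; maximum flow = 25.
By max-flow min-cut, the minimum cut capacity equals the max flow.
In the residual graph, reachable from Res: {Res, J6, TankB, J4}.
Min-cut edges: Res→P1 (13), J6→TankA (3), J4→Out (9); capacity 13 + 3 + 9 = 25.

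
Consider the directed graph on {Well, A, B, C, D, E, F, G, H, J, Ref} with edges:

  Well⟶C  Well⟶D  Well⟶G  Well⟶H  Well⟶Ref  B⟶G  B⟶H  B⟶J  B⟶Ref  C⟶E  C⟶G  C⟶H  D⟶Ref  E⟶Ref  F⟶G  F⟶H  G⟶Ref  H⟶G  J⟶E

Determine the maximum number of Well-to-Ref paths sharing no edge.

Assign every edge capacity 1; by Menger, the answer equals the max flow.
Path Well→Ref (+1); total 1.
Path Well→D→Ref (+1); total 2.
Path Well→G→Ref (+1); total 3.
Path Well→C→E→Ref (+1); total 4.
No residual Well→Ref path; max flow = 4.
Certifying cut of size 4: {G→Ref, Well→C, Well→D, Well→Ref}.

4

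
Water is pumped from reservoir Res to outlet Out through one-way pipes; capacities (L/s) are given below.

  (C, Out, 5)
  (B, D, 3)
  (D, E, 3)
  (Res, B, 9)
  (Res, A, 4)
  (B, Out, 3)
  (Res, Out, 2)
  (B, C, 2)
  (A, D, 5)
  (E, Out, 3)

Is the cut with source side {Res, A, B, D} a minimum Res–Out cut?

Yes — it is a minimum cut (capacity 10).

Given cut capacity: 2 + 2 + 3 + 3 = 10.
Augment Res→Out: bottleneck 2, flow now 2.
Augment Res→B→Out: bottleneck 3, flow now 5.
Augment Res→B→C→Out: bottleneck 2, flow now 7.
Augment Res→A→D→E→Out: bottleneck 3, flow now 10.
No augmenting path remains; maximum flow = 10.
Cut capacity 10 equals the max flow, so it is a minimum cut.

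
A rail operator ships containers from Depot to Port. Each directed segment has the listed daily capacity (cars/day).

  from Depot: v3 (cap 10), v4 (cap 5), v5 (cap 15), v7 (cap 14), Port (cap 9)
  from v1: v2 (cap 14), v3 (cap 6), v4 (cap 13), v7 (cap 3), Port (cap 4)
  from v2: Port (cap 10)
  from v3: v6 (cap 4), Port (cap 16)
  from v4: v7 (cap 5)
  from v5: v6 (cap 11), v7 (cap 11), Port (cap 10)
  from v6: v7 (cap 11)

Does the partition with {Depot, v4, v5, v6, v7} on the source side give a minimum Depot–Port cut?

Yes — it is a minimum cut (capacity 29).

Given cut capacity: 10 + 9 + 10 = 29.
Augment Depot→Port: bottleneck 9, flow now 9.
Augment Depot→v3→Port: bottleneck 10, flow now 19.
Augment Depot→v5→Port: bottleneck 10, flow now 29.
No augmenting path remains; maximum flow = 29.
Cut capacity 29 equals the max flow, so it is a minimum cut.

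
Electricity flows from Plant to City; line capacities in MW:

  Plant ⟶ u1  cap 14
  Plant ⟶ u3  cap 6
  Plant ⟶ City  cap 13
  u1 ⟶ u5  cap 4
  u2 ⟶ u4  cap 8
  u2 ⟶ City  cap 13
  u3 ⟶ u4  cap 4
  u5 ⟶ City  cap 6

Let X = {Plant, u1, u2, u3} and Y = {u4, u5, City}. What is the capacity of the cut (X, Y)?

42

Edges leaving {Plant, u1, u2, u3}: Plant→City (13), u1→u5 (4), u2→u4 (8), u2→City (13), u3→u4 (4).
Cut capacity = 13 + 4 + 8 + 13 + 4 = 42.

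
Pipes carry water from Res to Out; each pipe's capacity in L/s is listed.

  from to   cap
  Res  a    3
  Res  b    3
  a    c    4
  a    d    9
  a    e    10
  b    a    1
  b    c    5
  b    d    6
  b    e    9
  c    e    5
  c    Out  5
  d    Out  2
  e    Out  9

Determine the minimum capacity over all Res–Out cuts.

6

Augment Res→a→c→Out: bottleneck 3, flow now 3.
Augment Res→b→c→Out: bottleneck 2, flow now 5.
Augment Res→b→d→Out: bottleneck 1, flow now 6.
No augmenting path remains; maximum flow = 6.
By max-flow min-cut, the minimum cut capacity equals the max flow.
In the residual graph, reachable from Res: {Res}.
Min-cut edges: Res→a (3), Res→b (3); capacity 3 + 3 = 6.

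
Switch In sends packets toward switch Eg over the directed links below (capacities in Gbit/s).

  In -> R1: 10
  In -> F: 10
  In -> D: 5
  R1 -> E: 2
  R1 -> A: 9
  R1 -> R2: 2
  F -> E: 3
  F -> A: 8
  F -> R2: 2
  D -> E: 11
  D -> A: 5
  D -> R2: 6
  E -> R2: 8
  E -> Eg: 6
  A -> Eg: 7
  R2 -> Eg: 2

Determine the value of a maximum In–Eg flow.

15

Augment In→R1→E→Eg: bottleneck 2, flow now 2.
Augment In→R1→A→Eg: bottleneck 7, flow now 9.
Augment In→R1→R2→Eg: bottleneck 1, flow now 10.
Augment In→F→E→Eg: bottleneck 3, flow now 13.
Augment In→F→R2→Eg: bottleneck 1, flow now 14.
Augment In→D→E→Eg: bottleneck 1, flow now 15.
No augmenting path remains; maximum flow = 15.
In the residual graph, reachable from In: {In, R1, F, D, E, A, R2}.
Min-cut edges: E→Eg (6), A→Eg (7), R2→Eg (2); capacity 6 + 7 + 2 = 15.
This cut is saturated, so no flow can exceed 15.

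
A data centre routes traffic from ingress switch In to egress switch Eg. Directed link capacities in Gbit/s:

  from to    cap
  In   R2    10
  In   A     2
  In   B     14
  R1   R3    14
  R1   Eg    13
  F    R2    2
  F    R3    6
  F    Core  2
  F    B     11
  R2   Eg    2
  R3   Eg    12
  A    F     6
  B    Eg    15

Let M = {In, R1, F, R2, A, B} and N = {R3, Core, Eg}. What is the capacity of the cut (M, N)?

Edges leaving {In, R1, F, R2, A, B}: R1→R3 (14), R1→Eg (13), F→R3 (6), F→Core (2), R2→Eg (2), B→Eg (15).
Cut capacity = 14 + 13 + 6 + 2 + 2 + 15 = 52.

52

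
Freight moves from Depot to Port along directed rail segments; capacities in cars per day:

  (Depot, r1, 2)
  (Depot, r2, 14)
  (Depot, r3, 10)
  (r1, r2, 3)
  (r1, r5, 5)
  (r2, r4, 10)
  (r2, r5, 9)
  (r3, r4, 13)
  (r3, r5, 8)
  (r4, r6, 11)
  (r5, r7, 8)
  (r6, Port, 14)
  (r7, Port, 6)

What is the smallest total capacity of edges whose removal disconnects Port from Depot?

17

Augment Depot→r1→r5→r7→Port: bottleneck 2, flow now 2.
Augment Depot→r2→r4→r6→Port: bottleneck 10, flow now 12.
Augment Depot→r2→r5→r7→Port: bottleneck 4, flow now 16.
Augment Depot→r3→r4→r6→Port: bottleneck 1, flow now 17.
No augmenting path remains; maximum flow = 17.
By max-flow min-cut, the minimum cut capacity equals the max flow.
In the residual graph, reachable from Depot: {Depot, r1, r2, r3, r4, r5, r7}.
Min-cut edges: r4→r6 (11), r7→Port (6); capacity 11 + 6 = 17.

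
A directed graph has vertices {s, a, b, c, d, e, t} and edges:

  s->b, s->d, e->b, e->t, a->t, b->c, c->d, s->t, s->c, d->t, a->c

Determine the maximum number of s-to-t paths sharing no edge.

2

Assign every edge capacity 1; by Menger, the answer equals the max flow.
Path s→t (+1); total 1.
Path s→d→t (+1); total 2.
No residual s→t path; max flow = 2.
Certifying cut of size 2: {d→t, s→t}.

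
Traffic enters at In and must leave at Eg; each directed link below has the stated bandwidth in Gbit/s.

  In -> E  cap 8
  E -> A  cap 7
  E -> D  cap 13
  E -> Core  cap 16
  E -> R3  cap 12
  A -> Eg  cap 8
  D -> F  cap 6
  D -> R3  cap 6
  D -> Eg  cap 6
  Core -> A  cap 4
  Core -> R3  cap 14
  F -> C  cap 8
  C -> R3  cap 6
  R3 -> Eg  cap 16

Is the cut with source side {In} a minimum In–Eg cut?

Yes — it is a minimum cut (capacity 8).

Given cut capacity: 8 = 8.
Augment In→E→A→Eg: bottleneck 7, flow now 7.
Augment In→E→D→Eg: bottleneck 1, flow now 8.
No augmenting path remains; maximum flow = 8.
Cut capacity 8 equals the max flow, so it is a minimum cut.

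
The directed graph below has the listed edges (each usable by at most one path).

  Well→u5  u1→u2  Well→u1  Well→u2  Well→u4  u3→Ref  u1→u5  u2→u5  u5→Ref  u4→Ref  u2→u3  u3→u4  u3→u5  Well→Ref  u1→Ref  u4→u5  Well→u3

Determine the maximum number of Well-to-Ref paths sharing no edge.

5

Assign every edge capacity 1; by Menger, the answer equals the max flow.
Path Well→Ref (+1); total 1.
Path Well→u1→Ref (+1); total 2.
Path Well→u3→Ref (+1); total 3.
Path Well→u4→Ref (+1); total 4.
Path Well→u5→Ref (+1); total 5.
No residual Well→Ref path; max flow = 5.
Certifying cut of size 5: {Well→Ref, Well→u1, u3→Ref, u4→Ref, u5→Ref}.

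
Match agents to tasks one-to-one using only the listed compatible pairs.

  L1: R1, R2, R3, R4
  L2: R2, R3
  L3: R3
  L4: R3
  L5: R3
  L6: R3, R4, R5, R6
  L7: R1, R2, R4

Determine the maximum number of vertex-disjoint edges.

Unit-capacity flow: source→left, listed edges, right→sink; max matching = max flow.
Augmenting path L1→R1 (+1); matched 1.
Augmenting path L2→R2 (+1); matched 2.
Augmenting path L3→R3 (+1); matched 3.
Augmenting path L6→R4 (+1); matched 4.
Augmenting path L7→R4→L6→R5 (+1); matched 5.
No augmenting path remains; maximum matching = 5.
König certificate: {L1, L2, L6, L7, R3} is a vertex cover of size 5 (every listed pair touches it), so no matching can be larger.

5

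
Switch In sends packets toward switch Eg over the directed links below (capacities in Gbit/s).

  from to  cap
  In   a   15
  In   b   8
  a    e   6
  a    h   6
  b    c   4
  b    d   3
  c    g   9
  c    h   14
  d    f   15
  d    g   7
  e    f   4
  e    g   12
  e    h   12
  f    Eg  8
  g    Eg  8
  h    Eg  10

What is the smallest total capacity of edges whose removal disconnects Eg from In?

19

Augment In→a→h→Eg: bottleneck 6, flow now 6.
Augment In→a→e→f→Eg: bottleneck 4, flow now 10.
Augment In→a→e→g→Eg: bottleneck 2, flow now 12.
Augment In→b→c→g→Eg: bottleneck 4, flow now 16.
Augment In→b→d→f→Eg: bottleneck 3, flow now 19.
No augmenting path remains; maximum flow = 19.
By max-flow min-cut, the minimum cut capacity equals the max flow.
In the residual graph, reachable from In: {In, a, b}.
Min-cut edges: a→e (6), a→h (6), b→c (4), b→d (3); capacity 6 + 6 + 4 + 3 = 19.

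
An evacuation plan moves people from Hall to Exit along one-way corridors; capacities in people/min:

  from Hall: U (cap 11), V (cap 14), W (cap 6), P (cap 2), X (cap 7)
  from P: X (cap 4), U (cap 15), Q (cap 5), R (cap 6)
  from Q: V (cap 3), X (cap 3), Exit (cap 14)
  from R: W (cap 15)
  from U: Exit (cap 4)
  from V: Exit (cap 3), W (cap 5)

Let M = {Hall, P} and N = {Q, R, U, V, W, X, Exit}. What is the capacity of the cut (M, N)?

Edges leaving {Hall, P}: Hall→U (11), Hall→V (14), Hall→W (6), Hall→X (7), P→Q (5), P→R (6), P→U (15), P→X (4).
Cut capacity = 11 + 14 + 6 + 7 + 5 + 6 + 15 + 4 = 68.

68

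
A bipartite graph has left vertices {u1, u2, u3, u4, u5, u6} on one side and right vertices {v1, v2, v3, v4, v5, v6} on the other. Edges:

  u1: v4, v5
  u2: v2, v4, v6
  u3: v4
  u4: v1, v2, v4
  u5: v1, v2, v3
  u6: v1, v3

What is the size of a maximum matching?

Unit-capacity flow: source→left, listed edges, right→sink; max matching = max flow.
Augmenting path u1→v4 (+1); matched 1.
Augmenting path u2→v2 (+1); matched 2.
Augmenting path u4→v1 (+1); matched 3.
Augmenting path u5→v3 (+1); matched 4.
Augmenting path u3→v4→u1→v5 (+1); matched 5.
Augmenting path u6→v1→u4→v2→u2→v6 (+1); matched 6.
No augmenting path remains; maximum matching = 6.
König certificate: {u1, u2, u3, u4, u5, u6} is a vertex cover of size 6 (every listed pair touches it), so no matching can be larger.

6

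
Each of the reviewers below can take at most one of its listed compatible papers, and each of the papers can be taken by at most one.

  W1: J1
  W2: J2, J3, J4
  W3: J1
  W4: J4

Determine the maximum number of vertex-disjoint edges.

Unit-capacity flow: source→left, listed edges, right→sink; max matching = max flow.
Augmenting path W1→J1 (+1); matched 1.
Augmenting path W2→J2 (+1); matched 2.
Augmenting path W4→J4 (+1); matched 3.
No augmenting path remains; maximum matching = 3.
König certificate: {W2, W4, J1} is a vertex cover of size 3 (every listed pair touches it), so no matching can be larger.

3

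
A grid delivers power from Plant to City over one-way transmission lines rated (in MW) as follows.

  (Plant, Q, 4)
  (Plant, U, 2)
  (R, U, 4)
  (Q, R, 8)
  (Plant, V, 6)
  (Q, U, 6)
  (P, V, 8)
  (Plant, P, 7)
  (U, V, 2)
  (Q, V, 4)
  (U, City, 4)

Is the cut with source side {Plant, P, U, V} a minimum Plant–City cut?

No — its capacity is 8, but the minimum cut has capacity 4.

Given cut capacity: 4 + 4 = 8.
Augment Plant→U→City: bottleneck 2, flow now 2.
Augment Plant→Q→U→City: bottleneck 2, flow now 4.
No augmenting path remains; maximum flow = 4.
In the residual graph, reachable from Plant: {Plant, P, Q, R, U, V}.
Min-cut edges: U→City (4); capacity 4 = 4.
Cut capacity 8 exceeds the max flow 4, so it is not minimum.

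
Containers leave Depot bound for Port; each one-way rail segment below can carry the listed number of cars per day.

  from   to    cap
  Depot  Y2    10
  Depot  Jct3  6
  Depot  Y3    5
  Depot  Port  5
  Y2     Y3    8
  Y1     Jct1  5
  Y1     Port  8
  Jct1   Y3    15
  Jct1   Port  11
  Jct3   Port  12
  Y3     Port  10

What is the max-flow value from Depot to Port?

21

Augment Depot→Port: bottleneck 5, flow now 5.
Augment Depot→Jct3→Port: bottleneck 6, flow now 11.
Augment Depot→Y3→Port: bottleneck 5, flow now 16.
Augment Depot→Y2→Y3→Port: bottleneck 5, flow now 21.
No augmenting path remains; maximum flow = 21.
In the residual graph, reachable from Depot: {Depot, Y2, Y3}.
Min-cut edges: Depot→Jct3 (6), Depot→Port (5), Y3→Port (10); capacity 6 + 5 + 10 = 21.
This cut is saturated, so no flow can exceed 21.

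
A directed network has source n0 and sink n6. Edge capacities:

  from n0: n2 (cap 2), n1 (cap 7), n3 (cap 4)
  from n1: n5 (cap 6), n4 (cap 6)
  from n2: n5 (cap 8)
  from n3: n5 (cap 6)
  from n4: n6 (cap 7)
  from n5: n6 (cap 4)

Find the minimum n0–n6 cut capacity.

10

Augment n0→n1→n4→n6: bottleneck 6, flow now 6.
Augment n0→n1→n5→n6: bottleneck 1, flow now 7.
Augment n0→n2→n5→n6: bottleneck 2, flow now 9.
Augment n0→n3→n5→n6: bottleneck 1, flow now 10.
No augmenting path remains; maximum flow = 10.
By max-flow min-cut, the minimum cut capacity equals the max flow.
In the residual graph, reachable from n0: {n0, n1, n2, n3, n5}.
Min-cut edges: n1→n4 (6), n5→n6 (4); capacity 6 + 4 = 10.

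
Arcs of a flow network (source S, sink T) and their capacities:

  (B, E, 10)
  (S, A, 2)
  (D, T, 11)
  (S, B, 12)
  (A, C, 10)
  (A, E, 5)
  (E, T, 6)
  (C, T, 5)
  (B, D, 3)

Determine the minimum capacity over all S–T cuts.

Augment S→A→C→T: bottleneck 2, flow now 2.
Augment S→B→D→T: bottleneck 3, flow now 5.
Augment S→B→E→T: bottleneck 6, flow now 11.
No augmenting path remains; maximum flow = 11.
By max-flow min-cut, the minimum cut capacity equals the max flow.
In the residual graph, reachable from S: {S, B, E}.
Min-cut edges: S→A (2), B→D (3), E→T (6); capacity 2 + 3 + 6 = 11.

11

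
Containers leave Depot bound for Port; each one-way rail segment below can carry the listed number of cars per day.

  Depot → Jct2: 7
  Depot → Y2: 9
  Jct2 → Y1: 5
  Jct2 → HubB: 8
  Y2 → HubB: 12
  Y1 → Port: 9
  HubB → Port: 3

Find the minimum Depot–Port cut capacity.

8

Augment Depot→Jct2→Y1→Port: bottleneck 5, flow now 5.
Augment Depot→Jct2→HubB→Port: bottleneck 2, flow now 7.
Augment Depot→Y2→HubB→Port: bottleneck 1, flow now 8.
No augmenting path remains; maximum flow = 8.
By max-flow min-cut, the minimum cut capacity equals the max flow.
In the residual graph, reachable from Depot: {Depot, Jct2, Y2, HubB}.
Min-cut edges: Jct2→Y1 (5), HubB→Port (3); capacity 5 + 3 = 8.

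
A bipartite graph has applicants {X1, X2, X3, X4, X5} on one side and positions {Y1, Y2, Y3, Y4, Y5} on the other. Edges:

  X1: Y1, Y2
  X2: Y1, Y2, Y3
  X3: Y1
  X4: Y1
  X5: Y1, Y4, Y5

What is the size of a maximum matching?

Unit-capacity flow: source→left, listed edges, right→sink; max matching = max flow.
Augmenting path X1→Y1 (+1); matched 1.
Augmenting path X2→Y2 (+1); matched 2.
Augmenting path X5→Y4 (+1); matched 3.
Augmenting path X3→Y1→X1→Y2→X2→Y3 (+1); matched 4.
No augmenting path remains; maximum matching = 4.
König certificate: {X1, X2, X5, Y1} is a vertex cover of size 4 (every listed pair touches it), so no matching can be larger.

4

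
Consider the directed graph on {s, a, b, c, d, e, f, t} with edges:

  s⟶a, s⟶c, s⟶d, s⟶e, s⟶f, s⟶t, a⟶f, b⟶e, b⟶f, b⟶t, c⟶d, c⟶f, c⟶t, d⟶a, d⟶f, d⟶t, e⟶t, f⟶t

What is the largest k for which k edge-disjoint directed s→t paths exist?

Assign every edge capacity 1; by Menger, the answer equals the max flow.
Path s→t (+1); total 1.
Path s→c→t (+1); total 2.
Path s→d→t (+1); total 3.
Path s→e→t (+1); total 4.
Path s→f→t (+1); total 5.
No residual s→t path; max flow = 5.
Certifying cut of size 5: {f→t, s→c, s→d, s→e, s→t}.

5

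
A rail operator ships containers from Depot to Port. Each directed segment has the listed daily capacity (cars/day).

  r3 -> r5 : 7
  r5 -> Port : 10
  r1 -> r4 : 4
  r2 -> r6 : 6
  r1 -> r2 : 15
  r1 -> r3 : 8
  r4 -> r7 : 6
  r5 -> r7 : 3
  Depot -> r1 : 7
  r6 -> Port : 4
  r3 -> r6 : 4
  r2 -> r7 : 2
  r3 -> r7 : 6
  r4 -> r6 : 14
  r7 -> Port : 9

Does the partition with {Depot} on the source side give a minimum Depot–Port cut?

Yes — it is a minimum cut (capacity 7).

Given cut capacity: 7 = 7.
Augment Depot→r1→r2→r6→Port: bottleneck 4, flow now 4.
Augment Depot→r1→r2→r7→Port: bottleneck 2, flow now 6.
Augment Depot→r1→r3→r5→Port: bottleneck 1, flow now 7.
No augmenting path remains; maximum flow = 7.
Cut capacity 7 equals the max flow, so it is a minimum cut.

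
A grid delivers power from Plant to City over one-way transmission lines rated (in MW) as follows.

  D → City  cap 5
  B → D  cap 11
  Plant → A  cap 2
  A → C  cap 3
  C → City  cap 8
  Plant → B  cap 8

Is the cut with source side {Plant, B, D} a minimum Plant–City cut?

Given cut capacity: 2 + 5 = 7.
Augment Plant→A→C→City: bottleneck 2, flow now 2.
Augment Plant→B→D→City: bottleneck 5, flow now 7.
No augmenting path remains; maximum flow = 7.
Cut capacity 7 equals the max flow, so it is a minimum cut.

Yes — it is a minimum cut (capacity 7).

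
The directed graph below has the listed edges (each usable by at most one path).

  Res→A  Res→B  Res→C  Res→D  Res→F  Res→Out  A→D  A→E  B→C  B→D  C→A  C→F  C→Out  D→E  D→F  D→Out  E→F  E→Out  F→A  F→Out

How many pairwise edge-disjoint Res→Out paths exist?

Assign every edge capacity 1; by Menger, the answer equals the max flow.
Path Res→Out (+1); total 1.
Path Res→C→Out (+1); total 2.
Path Res→D→Out (+1); total 3.
Path Res→F→Out (+1); total 4.
Path Res→A→E→Out (+1); total 5.
No residual Res→Out path; max flow = 5.
Certifying cut of size 5: {C→Out, D→Out, E→Out, F→Out, Res→Out}.

5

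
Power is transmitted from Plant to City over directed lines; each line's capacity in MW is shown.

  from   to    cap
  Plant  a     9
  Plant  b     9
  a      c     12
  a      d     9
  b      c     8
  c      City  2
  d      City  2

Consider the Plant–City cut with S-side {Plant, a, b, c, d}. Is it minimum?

Yes — it is a minimum cut (capacity 4).

Given cut capacity: 2 + 2 = 4.
Augment Plant→a→c→City: bottleneck 2, flow now 2.
Augment Plant→a→d→City: bottleneck 2, flow now 4.
No augmenting path remains; maximum flow = 4.
Cut capacity 4 equals the max flow, so it is a minimum cut.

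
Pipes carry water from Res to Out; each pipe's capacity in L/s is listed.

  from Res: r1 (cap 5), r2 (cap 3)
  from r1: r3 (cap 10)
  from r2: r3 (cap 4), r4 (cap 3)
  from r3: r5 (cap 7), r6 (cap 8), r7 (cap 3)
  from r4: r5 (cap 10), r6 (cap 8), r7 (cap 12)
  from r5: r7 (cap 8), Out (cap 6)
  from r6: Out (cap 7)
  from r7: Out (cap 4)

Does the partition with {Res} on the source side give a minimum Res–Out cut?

Given cut capacity: 5 + 3 = 8.
Augment Res→r1→r3→r5→Out: bottleneck 5, flow now 5.
Augment Res→r2→r3→r5→Out: bottleneck 1, flow now 6.
Augment Res→r2→r3→r6→Out: bottleneck 2, flow now 8.
No augmenting path remains; maximum flow = 8.
Cut capacity 8 equals the max flow, so it is a minimum cut.

Yes — it is a minimum cut (capacity 8).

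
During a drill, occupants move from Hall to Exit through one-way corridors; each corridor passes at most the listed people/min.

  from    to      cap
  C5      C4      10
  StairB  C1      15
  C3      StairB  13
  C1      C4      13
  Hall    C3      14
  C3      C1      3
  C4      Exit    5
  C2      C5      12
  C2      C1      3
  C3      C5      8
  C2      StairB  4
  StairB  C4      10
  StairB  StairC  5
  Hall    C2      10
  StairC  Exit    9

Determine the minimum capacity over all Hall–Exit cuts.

10

Augment Hall→C2→C1→C4→Exit: bottleneck 3, flow now 3.
Augment Hall→C2→C5→C4→Exit: bottleneck 2, flow now 5.
Augment Hall→C2→StairB→StairC→Exit: bottleneck 4, flow now 9.
Augment Hall→C3→StairB→StairC→Exit: bottleneck 1, flow now 10.
No augmenting path remains; maximum flow = 10.
By max-flow min-cut, the minimum cut capacity equals the max flow.
In the residual graph, reachable from Hall: {Hall, C2, C3, C1, C5, StairB, C4}.
Min-cut edges: StairB→StairC (5), C4→Exit (5); capacity 5 + 5 = 10.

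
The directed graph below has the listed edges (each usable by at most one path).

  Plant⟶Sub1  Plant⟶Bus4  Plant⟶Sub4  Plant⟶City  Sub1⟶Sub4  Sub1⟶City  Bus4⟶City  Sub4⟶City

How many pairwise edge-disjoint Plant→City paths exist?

Assign every edge capacity 1; by Menger, the answer equals the max flow.
Path Plant→City (+1); total 1.
Path Plant→Sub1→City (+1); total 2.
Path Plant→Bus4→City (+1); total 3.
Path Plant→Sub4→City (+1); total 4.
No residual Plant→City path; max flow = 4.
Certifying cut of size 4: {Plant→Bus4, Plant→City, Plant→Sub1, Plant→Sub4}.

4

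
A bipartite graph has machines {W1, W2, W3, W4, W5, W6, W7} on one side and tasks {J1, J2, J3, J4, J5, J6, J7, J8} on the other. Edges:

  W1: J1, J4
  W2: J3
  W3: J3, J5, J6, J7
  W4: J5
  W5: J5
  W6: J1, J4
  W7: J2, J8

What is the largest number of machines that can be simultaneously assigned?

Unit-capacity flow: source→left, listed edges, right→sink; max matching = max flow.
Augmenting path W1→J1 (+1); matched 1.
Augmenting path W2→J3 (+1); matched 2.
Augmenting path W3→J5 (+1); matched 3.
Augmenting path W6→J4 (+1); matched 4.
Augmenting path W7→J2 (+1); matched 5.
Augmenting path W4→J5→W3→J6 (+1); matched 6.
No augmenting path remains; maximum matching = 6.
König certificate: {W1, W2, W3, W6, W7, J5} is a vertex cover of size 6 (every listed pair touches it), so no matching can be larger.

6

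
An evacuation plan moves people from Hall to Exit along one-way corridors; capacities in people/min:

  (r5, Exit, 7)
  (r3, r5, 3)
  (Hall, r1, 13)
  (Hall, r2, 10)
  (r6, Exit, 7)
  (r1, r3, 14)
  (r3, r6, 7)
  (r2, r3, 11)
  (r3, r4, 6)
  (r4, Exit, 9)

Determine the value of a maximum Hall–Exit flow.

16

Augment Hall→r1→r3→r4→Exit: bottleneck 6, flow now 6.
Augment Hall→r1→r3→r5→Exit: bottleneck 3, flow now 9.
Augment Hall→r1→r3→r6→Exit: bottleneck 4, flow now 13.
Augment Hall→r2→r3→r6→Exit: bottleneck 3, flow now 16.
No augmenting path remains; maximum flow = 16.
In the residual graph, reachable from Hall: {Hall, r1, r2, r3}.
Min-cut edges: r3→r4 (6), r3→r5 (3), r3→r6 (7); capacity 6 + 3 + 7 = 16.
This cut is saturated, so no flow can exceed 16.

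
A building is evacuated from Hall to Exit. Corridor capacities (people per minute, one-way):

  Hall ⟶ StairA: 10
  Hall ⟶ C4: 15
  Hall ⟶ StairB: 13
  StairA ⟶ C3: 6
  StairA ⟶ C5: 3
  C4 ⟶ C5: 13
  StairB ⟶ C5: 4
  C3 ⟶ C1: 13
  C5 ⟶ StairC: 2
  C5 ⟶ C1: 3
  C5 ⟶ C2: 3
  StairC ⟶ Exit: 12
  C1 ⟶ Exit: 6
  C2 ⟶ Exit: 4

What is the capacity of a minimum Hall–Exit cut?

Augment Hall→StairA→C3→C1→Exit: bottleneck 6, flow now 6.
Augment Hall→StairA→C5→StairC→Exit: bottleneck 2, flow now 8.
Augment Hall→StairA→C5→C2→Exit: bottleneck 1, flow now 9.
Augment Hall→C4→C5→C2→Exit: bottleneck 2, flow now 11.
No augmenting path remains; maximum flow = 11.
By max-flow min-cut, the minimum cut capacity equals the max flow.
In the residual graph, reachable from Hall: {Hall, StairA, C4, StairB, C3, C5, C1}.
Min-cut edges: C5→StairC (2), C5→C2 (3), C1→Exit (6); capacity 2 + 3 + 6 = 11.

11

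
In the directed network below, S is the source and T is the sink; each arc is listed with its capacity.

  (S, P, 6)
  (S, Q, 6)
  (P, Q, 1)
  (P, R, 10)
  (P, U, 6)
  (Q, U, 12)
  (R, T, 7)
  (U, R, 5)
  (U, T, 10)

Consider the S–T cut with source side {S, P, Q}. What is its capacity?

Edges leaving {S, P, Q}: P→R (10), P→U (6), Q→U (12).
Cut capacity = 10 + 6 + 12 = 28.

28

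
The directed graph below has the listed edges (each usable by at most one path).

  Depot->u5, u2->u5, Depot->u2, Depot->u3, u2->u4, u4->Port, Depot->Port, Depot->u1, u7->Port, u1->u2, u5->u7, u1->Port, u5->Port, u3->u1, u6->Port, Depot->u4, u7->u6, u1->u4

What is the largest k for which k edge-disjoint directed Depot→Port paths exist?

5

Assign every edge capacity 1; by Menger, the answer equals the max flow.
Path Depot→Port (+1); total 1.
Path Depot→u1→Port (+1); total 2.
Path Depot→u4→Port (+1); total 3.
Path Depot→u5→Port (+1); total 4.
Path Depot→u2→u5→u7→Port (+1); total 5.
No residual Depot→Port path; max flow = 5.
Certifying cut of size 5: {Depot→Port, Depot→u5, u1→Port, u2→u5, u4→Port}.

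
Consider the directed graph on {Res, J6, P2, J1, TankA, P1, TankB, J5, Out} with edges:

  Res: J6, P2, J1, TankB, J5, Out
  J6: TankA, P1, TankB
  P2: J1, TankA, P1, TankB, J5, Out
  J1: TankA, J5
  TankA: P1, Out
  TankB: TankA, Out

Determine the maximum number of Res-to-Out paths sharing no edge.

Assign every edge capacity 1; by Menger, the answer equals the max flow.
Path Res→Out (+1); total 1.
Path Res→P2→Out (+1); total 2.
Path Res→TankB→Out (+1); total 3.
Path Res→J6→TankA→Out (+1); total 4.
No residual Res→Out path; max flow = 4.
Certifying cut of size 4: {Res→Out, Res→P2, TankA→Out, TankB→Out}.

4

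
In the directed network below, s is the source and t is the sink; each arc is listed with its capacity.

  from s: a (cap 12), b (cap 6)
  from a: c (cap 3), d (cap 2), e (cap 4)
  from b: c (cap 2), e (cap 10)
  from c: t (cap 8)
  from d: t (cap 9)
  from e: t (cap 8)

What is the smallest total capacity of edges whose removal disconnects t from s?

Augment s→a→c→t: bottleneck 3, flow now 3.
Augment s→a→d→t: bottleneck 2, flow now 5.
Augment s→a→e→t: bottleneck 4, flow now 9.
Augment s→b→c→t: bottleneck 2, flow now 11.
Augment s→b→e→t: bottleneck 4, flow now 15.
No augmenting path remains; maximum flow = 15.
By max-flow min-cut, the minimum cut capacity equals the max flow.
In the residual graph, reachable from s: {s, a}.
Min-cut edges: s→b (6), a→c (3), a→d (2), a→e (4); capacity 6 + 3 + 2 + 4 = 15.

15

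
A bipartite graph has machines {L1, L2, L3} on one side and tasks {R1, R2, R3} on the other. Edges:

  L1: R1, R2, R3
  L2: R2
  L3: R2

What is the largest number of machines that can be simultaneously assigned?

Unit-capacity flow: source→left, listed edges, right→sink; max matching = max flow.
Augmenting path L1→R1 (+1); matched 1.
Augmenting path L2→R2 (+1); matched 2.
No augmenting path remains; maximum matching = 2.
König certificate: {L1, R2} is a vertex cover of size 2 (every listed pair touches it), so no matching can be larger.

2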